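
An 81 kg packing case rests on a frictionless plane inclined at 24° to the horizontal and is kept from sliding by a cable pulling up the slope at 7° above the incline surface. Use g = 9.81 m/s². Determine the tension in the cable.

Take axes along and perpendicular to the incline. Weight components: W sin 24° = 323.2 N down-slope, W cos 24° = 725.9 N into the surface.
Along incline: T cos 7° = W sin 24° → T = 325.6 N.
Perpendicular: N = W cos 24° − T sin 7° = 686.2 N.

T ≈ 326 N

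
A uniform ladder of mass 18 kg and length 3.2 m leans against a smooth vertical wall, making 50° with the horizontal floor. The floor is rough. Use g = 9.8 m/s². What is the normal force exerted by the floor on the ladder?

ΣF_y = 0: N_floor = 18×9.8 = 176.4 N.

N_floor ≈ 176 N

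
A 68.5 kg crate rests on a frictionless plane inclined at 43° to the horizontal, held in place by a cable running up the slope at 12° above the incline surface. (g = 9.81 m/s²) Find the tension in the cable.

Take axes along and perpendicular to the incline. Weight components: W sin 43° = 458.3 N down-slope, W cos 43° = 491.5 N into the surface.
Along incline: T cos 12° = W sin 43° → T = 468.5 N.
Perpendicular: N = W cos 43° − T sin 12° = 394 N.

T ≈ 469 N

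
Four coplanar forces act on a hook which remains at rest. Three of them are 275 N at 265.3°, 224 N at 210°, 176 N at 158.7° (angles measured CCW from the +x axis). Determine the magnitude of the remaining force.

F ≈ 499 N

Sum the known components: ΣF_x = -380.5 N, ΣF_y = -322.1 N.
For equilibrium the remaining force must supply (−ΣF_x, −ΣF_y) = (380.5, 322.1) N.
Magnitude = √((380.5)² + (322.1)²) = 498.6 N; direction = atan2(322.1, 380.5) = 40.3°.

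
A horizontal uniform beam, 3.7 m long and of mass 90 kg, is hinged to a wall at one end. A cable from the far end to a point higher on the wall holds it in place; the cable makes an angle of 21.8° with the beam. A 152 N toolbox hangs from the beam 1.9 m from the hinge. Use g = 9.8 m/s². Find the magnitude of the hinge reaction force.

Take torques about the hinge: T sin 21.8° · 3.7 = 90×9.8×1.85 + 152×1.9 = 1920.5 N·m.
So T = 1920.5 / (0.3714 × 3.7) = 1397.7 N.
ΣF_x = 0: H_x = T cos 21.8° = 1297.7 N.
ΣF_y = 0: H_y = (90×9.8 + 152) − T sin 21.8° = 1034 − 519.05 = 514.95 N.
|H| = √(H_x² + H_y²) = √((1297.7)² + (514.95)²) = 1396.2 N.

|H| ≈ 1400 N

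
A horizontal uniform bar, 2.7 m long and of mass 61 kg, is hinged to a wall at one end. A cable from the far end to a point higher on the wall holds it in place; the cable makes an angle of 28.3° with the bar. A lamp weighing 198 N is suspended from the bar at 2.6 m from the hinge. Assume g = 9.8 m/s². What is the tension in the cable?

Take torques about the hinge: T sin 28.3° · 2.7 = 61×9.8×1.35 + 198×2.6 = 1321.8 N·m.
So T = 1321.8 / (0.4741 × 2.7) = 1032.6 N.

T ≈ 1030 N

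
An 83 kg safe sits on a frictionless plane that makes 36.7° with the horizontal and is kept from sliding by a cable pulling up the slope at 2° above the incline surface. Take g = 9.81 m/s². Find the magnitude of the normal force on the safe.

N ≈ 636 N

Take axes along and perpendicular to the incline. Weight components: W sin 36.7° = 486.6 N down-slope, W cos 36.7° = 652.8 N into the surface.
Along incline: T cos 2° = W sin 36.7° → T = 486.9 N.
Perpendicular: N = W cos 36.7° − T sin 2° = 635.8 N.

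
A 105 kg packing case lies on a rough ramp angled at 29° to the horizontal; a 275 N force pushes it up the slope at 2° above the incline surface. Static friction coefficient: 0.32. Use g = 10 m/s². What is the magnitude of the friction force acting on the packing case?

Axes along / perpendicular to the incline. W sin 29° = 509.1 N down-slope; W cos 29° = 918.4 N into the surface.
Perpendicular: N = W cos 29° − P sin 2° = 918.4 − 9.597 = 908.8 N.
Along incline: P cos 2° + f = W sin 29° (friction acts up-slope) → f = 509.1 − 274.8 = 234.2 N.
|f| = 234.2 N ≤ μN = 290.8 N, so the packing case is indeed static.

f ≈ 234 N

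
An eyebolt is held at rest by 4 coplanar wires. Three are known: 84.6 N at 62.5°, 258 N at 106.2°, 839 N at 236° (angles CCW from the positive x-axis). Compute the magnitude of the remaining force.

Sum the known components: ΣF_x = -502.1 N, ΣF_y = -372.8 N.
For equilibrium the remaining force must supply (−ΣF_x, −ΣF_y) = (502.1, 372.8) N.
Magnitude = √((502.1)² + (372.8)²) = 625.3 N; direction = atan2(372.8, 502.1) = 36.6°.

F ≈ 625 N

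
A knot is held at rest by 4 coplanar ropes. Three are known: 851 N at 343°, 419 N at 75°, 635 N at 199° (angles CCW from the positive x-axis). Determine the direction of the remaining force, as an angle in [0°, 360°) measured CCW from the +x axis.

Sum the known components: ΣF_x = 321.9 N, ΣF_y = -50.82 N.
For equilibrium the remaining force must supply (−ΣF_x, −ΣF_y) = (-321.9, 50.82) N.
Magnitude = √((-321.9)² + (50.82)²) = 325.8 N; direction = atan2(50.82, -321.9) = 171.0°.

θ ≈ 171°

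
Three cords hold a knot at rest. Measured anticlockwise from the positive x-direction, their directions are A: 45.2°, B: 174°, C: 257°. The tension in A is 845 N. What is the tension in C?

T_C ≈ 663 N

Resolve: ΣF_x = 845 cos 45.2° + T_B cos 174° + T_C cos 257° = 0.
        ΣF_y = 845 sin 45.2° + T_B sin 174° + T_C sin 257° = 0.
The known terms sum to (595.4, 599.6) N, so -0.9945 T_B − 0.2250 T_C = -595.4 and 0.1045 T_B − 0.9744 T_C = -599.6.
Solving simultaneously: T_B = 448.6 N, T_C = 663.5 N.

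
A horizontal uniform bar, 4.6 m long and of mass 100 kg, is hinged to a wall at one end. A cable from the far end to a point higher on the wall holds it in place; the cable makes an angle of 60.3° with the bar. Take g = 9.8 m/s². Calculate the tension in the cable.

T ≈ 564 N

Take torques about the hinge: T sin 60.3° · 4.6 = 100×9.8×2.3 = 2254 N·m.
So T = 2254 / (0.8686 × 4.6) = 564.11 N.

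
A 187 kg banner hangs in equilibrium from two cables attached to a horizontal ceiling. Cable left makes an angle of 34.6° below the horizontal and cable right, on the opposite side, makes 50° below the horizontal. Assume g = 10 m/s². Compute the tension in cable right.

T_right ≈ 1550 N

Weight W = 187 × 10 = 1870 N acts straight down.
Horizontal: T_left cos 34.6° = T_right cos 50°  →  T_left = 0.7809 T_right.
Vertical: T_left sin 34.6° + T_right sin 50° = 1870.
Substituting the horizontal relation into the vertical equation gives 1.209 T_right = 1870, so T_right = 1546 N.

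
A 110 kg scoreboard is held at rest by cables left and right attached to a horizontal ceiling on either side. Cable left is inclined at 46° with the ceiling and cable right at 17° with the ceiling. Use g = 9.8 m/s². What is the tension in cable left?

Weight W = 110 × 9.8 = 1078 N acts straight down.
Horizontal: T_left cos 46° = T_right cos 17°  →  T_right = 0.7264 T_left.
Vertical: T_left sin 46° + T_right sin 17° = 1078.
Substituting the horizontal relation into the vertical equation gives 0.9317 T_left = 1078, so T_left = 1157 N.

T_left ≈ 1160 N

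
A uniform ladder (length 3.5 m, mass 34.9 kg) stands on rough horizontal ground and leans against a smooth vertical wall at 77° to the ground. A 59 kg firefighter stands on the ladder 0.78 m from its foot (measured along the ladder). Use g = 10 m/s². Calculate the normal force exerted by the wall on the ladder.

N_wall ≈ 70.6 N

Torques about the foot: N_wall · 3.5 sin 77° = 34.9×10×1.75 cos 77° + 59×10×0.78 cos 77° → N_wall = 70.642 N.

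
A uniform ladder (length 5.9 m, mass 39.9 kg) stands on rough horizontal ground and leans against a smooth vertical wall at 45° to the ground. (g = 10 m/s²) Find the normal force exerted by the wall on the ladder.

N_wall ≈ 200 N

Torques about the foot: N_wall · 5.9 sin 45° = 39.9×10×2.95 cos 45° → N_wall = 199.5 N.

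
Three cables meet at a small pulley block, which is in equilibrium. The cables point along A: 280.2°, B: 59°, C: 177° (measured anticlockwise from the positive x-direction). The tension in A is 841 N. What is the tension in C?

T_C ≈ 627 N

Resolve: ΣF_x = 841 cos 280.2° + T_B cos 59° + T_C cos 177° = 0.
        ΣF_y = 841 sin 280.2° + T_B sin 59° + T_C sin 177° = 0.
The known terms sum to (148.9, -827.7) N, so 0.5150 T_B − 0.9986 T_C = -148.9 and 0.8572 T_B + 0.0523 T_C = 827.7.
Solving simultaneously: T_B = 927.3 N, T_C = 627.4 N.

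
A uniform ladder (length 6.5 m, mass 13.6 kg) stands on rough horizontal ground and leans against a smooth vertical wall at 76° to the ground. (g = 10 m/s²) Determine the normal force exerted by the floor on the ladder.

ΣF_y = 0: N_floor = 13.6×10 = 136 N.

N_floor ≈ 136 N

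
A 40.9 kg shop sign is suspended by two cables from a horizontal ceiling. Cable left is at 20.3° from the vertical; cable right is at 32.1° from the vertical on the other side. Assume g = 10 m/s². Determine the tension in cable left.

Angles from the horizontal: cable left is 90° − 20.3° = 69.7°, cable right is 90° − 32.1° = 57.9°.
Weight W = 40.9 × 10 = 409 N acts straight down.
Horizontal: T_left cos 69.7° = T_right cos 57.9°  →  T_right = 0.6529 T_left.
Vertical: T_left sin 69.7° + T_right sin 57.9° = 409.
Substituting the horizontal relation into the vertical equation gives 1.491 T_left = 409, so T_left = 274.3 N.

T_left ≈ 274 N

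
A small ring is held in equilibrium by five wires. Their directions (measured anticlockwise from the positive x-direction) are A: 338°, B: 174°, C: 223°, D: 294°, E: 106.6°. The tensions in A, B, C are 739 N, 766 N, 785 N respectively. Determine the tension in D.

Resolve: ΣF_x = 739 cos 338° + 766 cos 174° + 785 cos 223° + T_D cos 294° + T_E cos 106.6° = 0.
        ΣF_y = 739 sin 338° + 766 sin 174° + 785 sin 223° + T_D sin 294° + T_E sin 106.6° = 0.
The known terms sum to (-650.7, -732.1) N, so 0.4067 T_D − 0.2857 T_E = 650.7 and -0.9135 T_D + 0.9583 T_E = 732.1.
Solving simultaneously: T_D = 6466 N, T_E = 6928 N.

T_D ≈ 6470 N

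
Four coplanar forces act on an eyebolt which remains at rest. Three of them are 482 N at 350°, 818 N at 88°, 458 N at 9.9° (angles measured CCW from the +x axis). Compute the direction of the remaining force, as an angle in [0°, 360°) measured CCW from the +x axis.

θ ≈ 220°

Sum the known components: ΣF_x = 954.4 N, ΣF_y = 812.5 N.
For equilibrium the remaining force must supply (−ΣF_x, −ΣF_y) = (-954.4, -812.5) N.
Magnitude = √((-954.4)² + (-812.5)²) = 1253 N; direction = atan2(-812.5, -954.4) = 220.4°.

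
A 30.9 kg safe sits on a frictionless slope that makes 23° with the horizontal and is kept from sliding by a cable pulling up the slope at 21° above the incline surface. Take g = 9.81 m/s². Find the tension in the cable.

T ≈ 127 N

Take axes along and perpendicular to the incline. Weight components: W sin 23° = 118.4 N down-slope, W cos 23° = 279 N into the surface.
Along incline: T cos 21° = W sin 23° → T = 126.9 N.
Perpendicular: N = W cos 23° − T sin 21° = 233.6 N.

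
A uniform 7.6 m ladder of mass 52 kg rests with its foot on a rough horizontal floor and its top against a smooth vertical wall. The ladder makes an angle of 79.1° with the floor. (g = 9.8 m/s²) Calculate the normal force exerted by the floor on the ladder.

ΣF_y = 0: N_floor = 52×9.8 = 509.6 N.

N_floor ≈ 510 N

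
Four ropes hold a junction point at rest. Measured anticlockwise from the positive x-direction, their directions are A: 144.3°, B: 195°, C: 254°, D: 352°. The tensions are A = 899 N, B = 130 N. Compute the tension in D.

T_D ≈ 967 N

Resolve: ΣF_x = 899 cos 144.3° + 130 cos 195° + T_C cos 254° + T_D cos 352° = 0.
        ΣF_y = 899 sin 144.3° + 130 sin 195° + T_C sin 254° + T_D sin 352° = 0.
The known terms sum to (-855.6, 491) N, so -0.2756 T_C + 0.9903 T_D = 855.6 and -0.9613 T_C − 0.1392 T_D = -491.
Solving simultaneously: T_C = 370.7 N, T_D = 967.2 N.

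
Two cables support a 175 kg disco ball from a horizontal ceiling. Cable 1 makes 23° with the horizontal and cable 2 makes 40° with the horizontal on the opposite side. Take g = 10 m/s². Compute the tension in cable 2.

Weight W = 175 × 10 = 1750 N acts straight down.
Horizontal: T_1 cos 23° = T_2 cos 40°  →  T_1 = 0.8322 T_2.
Vertical: T_1 sin 23° + T_2 sin 40° = 1750.
Substituting the horizontal relation into the vertical equation gives 0.968 T_2 = 1750, so T_2 = 1808 N.

T_2 ≈ 1810 N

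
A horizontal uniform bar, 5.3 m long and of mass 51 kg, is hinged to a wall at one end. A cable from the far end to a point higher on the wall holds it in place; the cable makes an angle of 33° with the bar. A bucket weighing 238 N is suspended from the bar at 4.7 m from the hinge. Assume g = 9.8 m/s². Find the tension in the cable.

Take torques about the hinge: T sin 33° · 5.3 = 51×9.8×2.65 + 238×4.7 = 2443.1 N·m.
So T = 2443.1 / (0.5446 × 5.3) = 846.35 N.

T ≈ 846 N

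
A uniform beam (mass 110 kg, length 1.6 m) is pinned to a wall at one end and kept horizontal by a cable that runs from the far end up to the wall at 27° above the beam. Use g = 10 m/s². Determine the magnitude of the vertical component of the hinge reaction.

|H_y| ≈ 550 N

Take torques about the hinge: T sin 27° · 1.6 = 110×10×0.8 = 880 N·m.
So T = 880 / (0.4540 × 1.6) = 1211.5 N.
ΣF_y = 0: H_y = (110×10) − T sin 27° = 1100 − 550 = 550 N.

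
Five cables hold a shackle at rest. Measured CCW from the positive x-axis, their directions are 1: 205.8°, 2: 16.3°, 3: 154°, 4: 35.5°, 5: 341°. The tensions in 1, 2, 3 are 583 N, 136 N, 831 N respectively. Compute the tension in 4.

Resolve: ΣF_x = 583 cos 205.8° + 136 cos 16.3° + 831 cos 154° + T_4 cos 35.5° + T_5 cos 341° = 0.
        ΣF_y = 583 sin 205.8° + 136 sin 16.3° + 831 sin 154° + T_4 sin 35.5° + T_5 sin 341° = 0.
The known terms sum to (-1141, 148.7) N, so 0.8141 T_4 + 0.9455 T_5 = 1141 and 0.5807 T_4 − 0.3256 T_5 = -148.7.
Solving simultaneously: T_4 = 283.7 N, T_5 = 962.8 N.

T_4 ≈ 284 N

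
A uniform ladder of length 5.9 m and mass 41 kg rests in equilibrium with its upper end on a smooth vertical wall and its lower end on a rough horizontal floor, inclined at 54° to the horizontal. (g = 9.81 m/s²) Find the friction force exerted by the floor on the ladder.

f ≈ 146 N

Torques about the foot: N_wall · 5.9 sin 54° = 41×9.81×2.95 cos 54° → N_wall = 146.11 N.
ΣF_x = 0: f_floor = N_wall = 146.11 N.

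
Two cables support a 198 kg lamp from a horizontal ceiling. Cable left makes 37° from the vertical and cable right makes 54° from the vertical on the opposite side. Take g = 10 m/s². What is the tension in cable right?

Angles from the horizontal: cable left is 90° − 37° = 53°, cable right is 90° − 54° = 36°.
Weight W = 198 × 10 = 1980 N acts straight down.
Horizontal: T_left cos 53° = T_right cos 36°  →  T_left = 1.344 T_right.
Vertical: T_left sin 53° + T_right sin 36° = 1980.
Substituting the horizontal relation into the vertical equation gives 1.661 T_right = 1980, so T_right = 1192 N.

T_right ≈ 1190 N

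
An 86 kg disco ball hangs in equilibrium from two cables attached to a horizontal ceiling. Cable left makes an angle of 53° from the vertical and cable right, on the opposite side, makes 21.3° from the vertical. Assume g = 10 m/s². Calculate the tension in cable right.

Angles from the horizontal: cable left is 90° − 53° = 37°, cable right is 90° − 21.3° = 68.7°.
Weight W = 86 × 10 = 860 N acts straight down.
Horizontal: T_left cos 37° = T_right cos 68.7°  →  T_left = 0.4548 T_right.
Vertical: T_left sin 37° + T_right sin 68.7° = 860.
Substituting the horizontal relation into the vertical equation gives 1.205 T_right = 860, so T_right = 713.4 N.

T_right ≈ 713 N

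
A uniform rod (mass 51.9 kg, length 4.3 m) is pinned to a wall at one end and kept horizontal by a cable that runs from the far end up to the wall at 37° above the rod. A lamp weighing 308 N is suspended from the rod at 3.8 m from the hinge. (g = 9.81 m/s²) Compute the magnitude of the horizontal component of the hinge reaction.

H_x ≈ 699 N

Take torques about the hinge: T sin 37° · 4.3 = 51.9×9.81×2.15 + 308×3.8 = 2265 N·m.
So T = 2265 / (0.6018 × 4.3) = 875.28 N.
ΣF_x = 0: H_x = T cos 37° = 699.03 N.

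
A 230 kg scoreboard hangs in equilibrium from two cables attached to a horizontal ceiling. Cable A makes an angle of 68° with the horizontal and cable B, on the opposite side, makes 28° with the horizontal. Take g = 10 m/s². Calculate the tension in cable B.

Weight W = 230 × 10 = 2300 N acts straight down.
Horizontal: T_A cos 68° = T_B cos 28°  →  T_A = 2.357 T_B.
Vertical: T_A sin 68° + T_B sin 28° = 2300.
Substituting the horizontal relation into the vertical equation gives 2.655 T_B = 2300, so T_B = 866.3 N.

T_B ≈ 866 N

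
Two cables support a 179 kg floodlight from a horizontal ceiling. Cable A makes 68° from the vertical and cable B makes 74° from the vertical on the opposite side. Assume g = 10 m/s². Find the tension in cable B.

Angles from the horizontal: cable A is 90° − 68° = 22°, cable B is 90° − 74° = 16°.
Weight W = 179 × 10 = 1790 N acts straight down.
Horizontal: T_A cos 22° = T_B cos 16°  →  T_A = 1.037 T_B.
Vertical: T_A sin 22° + T_B sin 16° = 1790.
Substituting the horizontal relation into the vertical equation gives 0.664 T_B = 1790, so T_B = 2696 N.

T_B ≈ 2700 N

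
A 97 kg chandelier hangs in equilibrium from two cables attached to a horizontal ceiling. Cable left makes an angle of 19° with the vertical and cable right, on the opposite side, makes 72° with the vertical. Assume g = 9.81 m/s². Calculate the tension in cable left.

T_left ≈ 905 N

Angles from the horizontal: cable left is 90° − 19° = 71°, cable right is 90° − 72° = 18°.
Weight W = 97 × 9.81 = 951.6 N acts straight down.
Horizontal: T_left cos 71° = T_right cos 18°  →  T_right = 0.3423 T_left.
Vertical: T_left sin 71° + T_right sin 18° = 951.6.
Substituting the horizontal relation into the vertical equation gives 1.051 T_left = 951.6, so T_left = 905.1 N.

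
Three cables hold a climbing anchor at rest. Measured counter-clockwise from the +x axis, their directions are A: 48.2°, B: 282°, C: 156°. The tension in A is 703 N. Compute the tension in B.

T_B ≈ 827 N

Resolve: ΣF_x = 703 cos 48.2° + T_B cos 282° + T_C cos 156° = 0.
        ΣF_y = 703 sin 48.2° + T_B sin 282° + T_C sin 156° = 0.
The known terms sum to (468.6, 524.1) N, so 0.2079 T_B − 0.9135 T_C = -468.6 and -0.9781 T_B + 0.4067 T_C = -524.1.
Solving simultaneously: T_B = 827.4 N, T_C = 701.2 N.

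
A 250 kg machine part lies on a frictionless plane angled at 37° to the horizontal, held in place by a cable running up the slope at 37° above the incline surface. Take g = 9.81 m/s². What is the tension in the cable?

Take axes along and perpendicular to the incline. Weight components: W sin 37° = 1476 N down-slope, W cos 37° = 1959 N into the surface.
Along incline: T cos 37° = W sin 37° → T = 1848 N.
Perpendicular: N = W cos 37° − T sin 37° = 846.4 N.

T ≈ 1850 N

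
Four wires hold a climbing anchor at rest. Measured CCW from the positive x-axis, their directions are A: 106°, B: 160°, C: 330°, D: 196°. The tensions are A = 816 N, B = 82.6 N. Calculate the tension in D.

T_D ≈ 768 N

Resolve: ΣF_x = 816 cos 106° + 82.6 cos 160° + T_C cos 330° + T_D cos 196° = 0.
        ΣF_y = 816 sin 106° + 82.6 sin 160° + T_C sin 330° + T_D sin 196° = 0.
The known terms sum to (-302.5, 812.6) N, so 0.8660 T_C − 0.9613 T_D = 302.5 and -0.5000 T_C − 0.2756 T_D = -812.6.
Solving simultaneously: T_C = 1202 N, T_D = 768.1 N.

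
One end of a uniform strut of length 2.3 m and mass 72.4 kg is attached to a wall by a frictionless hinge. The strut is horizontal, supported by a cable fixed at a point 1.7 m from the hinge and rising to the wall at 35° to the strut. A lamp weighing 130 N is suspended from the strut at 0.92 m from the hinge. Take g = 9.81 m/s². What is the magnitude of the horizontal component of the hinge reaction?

H_x ≈ 787 N

Take torques about the hinge: T sin 35° · 1.7 = 72.4×9.81×1.15 + 130×0.92 = 936.38 N·m.
So T = 936.38 / (0.5736 × 1.7) = 960.31 N.
ΣF_x = 0: H_x = T cos 35° = 786.64 N.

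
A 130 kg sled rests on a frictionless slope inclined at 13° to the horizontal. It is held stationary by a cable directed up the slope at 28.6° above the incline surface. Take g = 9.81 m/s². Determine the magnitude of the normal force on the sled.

Take axes along and perpendicular to the incline. Weight components: W sin 13° = 286.9 N down-slope, W cos 13° = 1243 N into the surface.
Along incline: T cos 28.6° = W sin 13° → T = 326.7 N.
Perpendicular: N = W cos 13° − T sin 28.6° = 1086 N.

N ≈ 1090 N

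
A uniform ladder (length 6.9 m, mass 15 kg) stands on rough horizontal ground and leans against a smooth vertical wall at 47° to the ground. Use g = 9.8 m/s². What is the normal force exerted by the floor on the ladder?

ΣF_y = 0: N_floor = 15×9.8 = 147 N.

N_floor ≈ 147 N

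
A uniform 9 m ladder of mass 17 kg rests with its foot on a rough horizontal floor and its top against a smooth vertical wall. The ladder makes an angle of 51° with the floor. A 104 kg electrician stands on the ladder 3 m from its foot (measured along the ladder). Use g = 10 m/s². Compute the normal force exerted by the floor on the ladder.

ΣF_y = 0: N_floor = 17×10 + 104×10 = 1210 N.

N_floor ≈ 1210 N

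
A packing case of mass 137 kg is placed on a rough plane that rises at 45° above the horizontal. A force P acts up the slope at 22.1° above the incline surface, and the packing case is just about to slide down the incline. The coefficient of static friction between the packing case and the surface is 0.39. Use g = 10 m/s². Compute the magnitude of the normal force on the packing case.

N ≈ 684 N

On the verge of sliding down the incline, friction equals μN and acts up the slope.
Perpendicular: N + P sin 22.1° = W cos 45° = 968.7 N.
Along incline: P cos 22.1° + μN = W sin 45° with W sin 45° = 968.7 N.
Solving the pair for P and N: P = 757.8 N, N = 683.6 N (and f = μN = 266.6 N).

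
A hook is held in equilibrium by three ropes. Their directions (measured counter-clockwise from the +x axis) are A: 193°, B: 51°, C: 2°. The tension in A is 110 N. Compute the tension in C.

Resolve: ΣF_x = 110 cos 193° + T_B cos 51° + T_C cos 2° = 0.
        ΣF_y = 110 sin 193° + T_B sin 51° + T_C sin 2° = 0.
The known terms sum to (-107.2, -24.74) N, so 0.6293 T_B + 0.9994 T_C = 107.2 and 0.7771 T_B + 0.0349 T_C = 24.74.
Solving simultaneously: T_B = 27.81 N, T_C = 89.73 N.

T_C ≈ 89.7 N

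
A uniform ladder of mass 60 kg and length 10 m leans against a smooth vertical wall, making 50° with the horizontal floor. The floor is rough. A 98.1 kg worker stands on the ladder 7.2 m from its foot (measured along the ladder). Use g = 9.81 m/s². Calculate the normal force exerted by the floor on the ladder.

N_floor ≈ 1550 N

ΣF_y = 0: N_floor = 60×9.81 + 98.1×9.81 = 1551 N.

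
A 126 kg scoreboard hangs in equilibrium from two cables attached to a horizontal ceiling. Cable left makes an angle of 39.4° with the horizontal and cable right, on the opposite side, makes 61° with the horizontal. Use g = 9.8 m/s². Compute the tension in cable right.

Weight W = 126 × 9.8 = 1235 N acts straight down.
Horizontal: T_left cos 39.4° = T_right cos 61°  →  T_left = 0.6274 T_right.
Vertical: T_left sin 39.4° + T_right sin 61° = 1235.
Substituting the horizontal relation into the vertical equation gives 1.273 T_right = 1235, so T_right = 970.1 N.

T_right ≈ 970 N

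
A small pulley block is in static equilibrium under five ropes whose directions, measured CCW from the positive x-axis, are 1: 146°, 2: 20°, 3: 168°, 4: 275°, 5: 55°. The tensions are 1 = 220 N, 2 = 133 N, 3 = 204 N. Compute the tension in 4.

Resolve: ΣF_x = 220 cos 146° + 133 cos 20° + 204 cos 168° + T_4 cos 275° + T_5 cos 55° = 0.
        ΣF_y = 220 sin 146° + 133 sin 20° + 204 sin 168° + T_4 sin 275° + T_5 sin 55° = 0.
The known terms sum to (-257, 210.9) N, so 0.0872 T_4 + 0.5736 T_5 = 257 and -0.9962 T_4 + 0.8192 T_5 = -210.9.
Solving simultaneously: T_4 = 515.7 N, T_5 = 369.6 N.

T_4 ≈ 516 N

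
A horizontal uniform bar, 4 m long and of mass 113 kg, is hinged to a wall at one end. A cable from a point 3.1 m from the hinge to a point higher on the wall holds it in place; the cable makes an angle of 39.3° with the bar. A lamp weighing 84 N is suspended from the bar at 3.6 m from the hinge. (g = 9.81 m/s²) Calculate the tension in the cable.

Take torques about the hinge: T sin 39.3° · 3.1 = 113×9.81×2 + 84×3.6 = 2519.5 N·m.
So T = 2519.5 / (0.6334 × 3.1) = 1283.2 N.

T ≈ 1280 N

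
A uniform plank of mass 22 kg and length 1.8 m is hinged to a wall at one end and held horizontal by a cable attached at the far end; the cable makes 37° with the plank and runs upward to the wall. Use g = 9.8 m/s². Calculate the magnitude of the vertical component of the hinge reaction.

|H_y| ≈ 108 N

Take torques about the hinge: T sin 37° · 1.8 = 22×9.8×0.9 = 194.04 N·m.
So T = 194.04 / (0.6018 × 1.8) = 179.12 N.
ΣF_y = 0: H_y = (22×9.8) − T sin 37° = 215.6 − 107.8 = 107.8 N.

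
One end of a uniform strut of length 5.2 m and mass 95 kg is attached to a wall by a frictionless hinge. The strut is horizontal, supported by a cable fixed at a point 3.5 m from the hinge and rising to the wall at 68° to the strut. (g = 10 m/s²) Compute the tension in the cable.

T ≈ 761 N

Take torques about the hinge: T sin 68° · 3.5 = 95×10×2.6 = 2470 N·m.
So T = 2470 / (0.9272 × 3.5) = 761.14 N.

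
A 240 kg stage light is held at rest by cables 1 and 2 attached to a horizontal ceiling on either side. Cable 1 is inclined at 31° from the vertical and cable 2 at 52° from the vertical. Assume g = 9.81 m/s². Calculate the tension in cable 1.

T_1 ≈ 1870 N

Angles from the horizontal: cable 1 is 90° − 31° = 59°, cable 2 is 90° − 52° = 38°.
Weight W = 240 × 9.81 = 2354 N acts straight down.
Horizontal: T_1 cos 59° = T_2 cos 38°  →  T_2 = 0.6536 T_1.
Vertical: T_1 sin 59° + T_2 sin 38° = 2354.
Substituting the horizontal relation into the vertical equation gives 1.26 T_1 = 2354, so T_1 = 1869 N.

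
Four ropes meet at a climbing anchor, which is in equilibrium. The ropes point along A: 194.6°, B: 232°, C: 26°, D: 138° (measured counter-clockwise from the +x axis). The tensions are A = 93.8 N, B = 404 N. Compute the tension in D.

Resolve: ΣF_x = 93.8 cos 194.6° + 404 cos 232° + T_C cos 26° + T_D cos 138° = 0.
        ΣF_y = 93.8 sin 194.6° + 404 sin 232° + T_C sin 26° + T_D sin 138° = 0.
The known terms sum to (-339.5, -342) N, so 0.8988 T_C − 0.7431 T_D = 339.5 and 0.4384 T_C + 0.6691 T_D = 342.
Solving simultaneously: T_C = 519.1 N, T_D = 171 N.

T_D ≈ 171 N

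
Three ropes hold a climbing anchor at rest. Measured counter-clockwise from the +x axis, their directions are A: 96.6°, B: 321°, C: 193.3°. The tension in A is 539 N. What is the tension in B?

Resolve: ΣF_x = 539 cos 96.6° + T_B cos 321° + T_C cos 193.3° = 0.
        ΣF_y = 539 sin 96.6° + T_B sin 321° + T_C sin 193.3° = 0.
The known terms sum to (-61.95, 535.4) N, so 0.7771 T_B − 0.9732 T_C = 61.95 and -0.6293 T_B − 0.2300 T_C = -535.4.
Solving simultaneously: T_B = 676.6 N, T_C = 476.6 N.

T_B ≈ 677 N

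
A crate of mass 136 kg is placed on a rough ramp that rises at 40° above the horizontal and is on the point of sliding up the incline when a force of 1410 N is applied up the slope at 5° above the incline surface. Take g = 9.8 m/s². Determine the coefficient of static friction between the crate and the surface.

μ ≈ 0.610

On the verge of sliding up the incline, friction is at its maximum μN and acts down the slope.
Perpendicular to incline: N = W cos 40° − P sin 5° = 1021 − 122.9 = 898.1 N.
Along incline: P cos 5° − μN = W sin 40° → μ = −(W sin 40° − P cos 5°) / N = 0.6101.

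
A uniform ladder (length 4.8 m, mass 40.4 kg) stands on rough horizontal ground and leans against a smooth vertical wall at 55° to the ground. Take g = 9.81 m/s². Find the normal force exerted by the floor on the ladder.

ΣF_y = 0: N_floor = 40.4×9.81 = 396.32 N.

N_floor ≈ 396 N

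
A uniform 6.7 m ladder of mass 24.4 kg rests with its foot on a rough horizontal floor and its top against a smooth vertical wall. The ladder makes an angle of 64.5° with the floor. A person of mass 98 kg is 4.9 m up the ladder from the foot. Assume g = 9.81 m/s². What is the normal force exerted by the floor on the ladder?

N_floor ≈ 1200 N

ΣF_y = 0: N_floor = 24.4×9.81 + 98×9.81 = 1200.7 N.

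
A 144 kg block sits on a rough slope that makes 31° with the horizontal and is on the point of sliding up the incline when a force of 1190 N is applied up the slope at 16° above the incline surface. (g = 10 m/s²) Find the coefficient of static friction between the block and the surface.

On the verge of sliding up the incline, friction is at its maximum μN and acts down the slope.
Perpendicular to incline: N = W cos 31° − P sin 16° = 1234 − 328 = 906.3 N.
Along incline: P cos 16° − μN = W sin 31° → μ = −(W sin 31° − P cos 16°) / N = 0.4438.

μ ≈ 0.444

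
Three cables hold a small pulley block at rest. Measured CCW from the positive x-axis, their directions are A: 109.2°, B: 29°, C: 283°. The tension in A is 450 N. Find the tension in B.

T_B ≈ 50.6 N

Resolve: ΣF_x = 450 cos 109.2° + T_B cos 29° + T_C cos 283° = 0.
        ΣF_y = 450 sin 109.2° + T_B sin 29° + T_C sin 283° = 0.
The known terms sum to (-148, 425) N, so 0.8746 T_B + 0.2250 T_C = 148 and 0.4848 T_B − 0.9744 T_C = -425.
Solving simultaneously: T_B = 50.56 N, T_C = 461.3 N.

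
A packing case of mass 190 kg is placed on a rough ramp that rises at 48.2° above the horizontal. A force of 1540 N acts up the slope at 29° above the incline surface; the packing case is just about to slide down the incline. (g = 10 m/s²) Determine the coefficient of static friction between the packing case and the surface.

μ ≈ 0.134

On the verge of sliding down the incline, friction is at its maximum μN and acts up the slope.
Perpendicular to incline: N = W cos 48.2° − P sin 29° = 1266 − 746.6 = 519.8 N.
Along incline: P cos 29° + μN = W sin 48.2° → μ = (W sin 48.2° − P cos 29°) / N = 0.1337.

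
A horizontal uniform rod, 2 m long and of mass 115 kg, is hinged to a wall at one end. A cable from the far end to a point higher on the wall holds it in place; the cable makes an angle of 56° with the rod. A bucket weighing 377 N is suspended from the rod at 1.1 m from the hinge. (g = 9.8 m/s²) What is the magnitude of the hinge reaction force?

|H| ≈ 899 N

Take torques about the hinge: T sin 56° · 2 = 115×9.8×1 + 377×1.1 = 1541.7 N·m.
So T = 1541.7 / (0.8290 × 2) = 929.81 N.
ΣF_x = 0: H_x = T cos 56° = 519.94 N.
ΣF_y = 0: H_y = (115×9.8 + 377) − T sin 56° = 1504 − 770.85 = 733.15 N.
|H| = √(H_x² + H_y²) = √((519.94)² + (733.15)²) = 898.81 N.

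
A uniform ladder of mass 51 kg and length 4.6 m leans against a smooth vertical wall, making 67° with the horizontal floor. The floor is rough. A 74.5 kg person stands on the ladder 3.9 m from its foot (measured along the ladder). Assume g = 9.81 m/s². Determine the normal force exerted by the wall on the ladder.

N_wall ≈ 369 N

Torques about the foot: N_wall · 4.6 sin 67° = 51×9.81×2.3 cos 67° + 74.5×9.81×3.9 cos 67° → N_wall = 369.2 N.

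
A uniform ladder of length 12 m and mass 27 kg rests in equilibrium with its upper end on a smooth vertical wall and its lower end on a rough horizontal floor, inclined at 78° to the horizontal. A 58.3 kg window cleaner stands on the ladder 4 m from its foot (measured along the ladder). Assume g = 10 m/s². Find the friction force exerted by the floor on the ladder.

f ≈ 70 N

Torques about the foot: N_wall · 12 sin 78° = 27×10×6 cos 78° + 58.3×10×4 cos 78° → N_wall = 70.002 N.
ΣF_x = 0: f_floor = N_wall = 70.002 N.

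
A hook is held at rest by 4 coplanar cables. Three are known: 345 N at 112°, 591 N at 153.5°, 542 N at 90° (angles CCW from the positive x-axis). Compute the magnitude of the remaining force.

Sum the known components: ΣF_x = -658.1 N, ΣF_y = 1126 N.
For equilibrium the remaining force must supply (−ΣF_x, −ΣF_y) = (658.1, -1126) N.
Magnitude = √((658.1)² + (-1126)²) = 1304 N; direction = atan2(-1126, 658.1) = 300.3°.

F ≈ 1300 N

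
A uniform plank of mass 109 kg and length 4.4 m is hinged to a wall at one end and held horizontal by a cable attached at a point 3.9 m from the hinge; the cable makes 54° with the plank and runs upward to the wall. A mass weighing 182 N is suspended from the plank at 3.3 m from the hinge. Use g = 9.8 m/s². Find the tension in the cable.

Take torques about the hinge: T sin 54° · 3.9 = 109×9.8×2.2 + 182×3.3 = 2950.6 N·m.
So T = 2950.6 / (0.8090 × 3.9) = 935.18 N.

T ≈ 935 N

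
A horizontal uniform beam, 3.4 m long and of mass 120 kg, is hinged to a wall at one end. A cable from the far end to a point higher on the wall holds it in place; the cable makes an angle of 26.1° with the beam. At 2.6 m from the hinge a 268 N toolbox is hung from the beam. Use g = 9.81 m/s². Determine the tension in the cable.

Take torques about the hinge: T sin 26.1° · 3.4 = 120×9.81×1.7 + 268×2.6 = 2698 N·m.
So T = 2698 / (0.4399 × 3.4) = 1803.8 N.

T ≈ 1800 N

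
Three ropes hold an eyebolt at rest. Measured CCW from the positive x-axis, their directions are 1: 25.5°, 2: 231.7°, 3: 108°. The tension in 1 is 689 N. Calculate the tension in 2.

Resolve: ΣF_x = 689 cos 25.5° + T_2 cos 231.7° + T_3 cos 108° = 0.
        ΣF_y = 689 sin 25.5° + T_2 sin 231.7° + T_3 sin 108° = 0.
The known terms sum to (621.9, 296.6) N, so -0.6198 T_2 − 0.3090 T_3 = -621.9 and -0.7848 T_2 + 0.9511 T_3 = -296.6.
Solving simultaneously: T_2 = 821.1 N, T_3 = 365.6 N.

T_2 ≈ 821 N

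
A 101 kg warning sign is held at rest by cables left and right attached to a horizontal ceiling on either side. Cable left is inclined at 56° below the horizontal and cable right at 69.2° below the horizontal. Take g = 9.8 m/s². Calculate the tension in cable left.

T_left ≈ 430 N

Weight W = 101 × 9.8 = 989.8 N acts straight down.
Horizontal: T_left cos 56° = T_right cos 69.2°  →  T_right = 1.575 T_left.
Vertical: T_left sin 56° + T_right sin 69.2° = 989.8.
Substituting the horizontal relation into the vertical equation gives 2.301 T_left = 989.8, so T_left = 430.1 N.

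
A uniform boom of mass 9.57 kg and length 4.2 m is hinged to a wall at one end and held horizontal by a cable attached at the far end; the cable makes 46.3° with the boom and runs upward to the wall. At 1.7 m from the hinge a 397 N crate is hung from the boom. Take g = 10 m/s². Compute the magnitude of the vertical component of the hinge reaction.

Take torques about the hinge: T sin 46.3° · 4.2 = 9.57×10×2.1 + 397×1.7 = 875.87 N·m.
So T = 875.87 / (0.7230 × 4.2) = 288.45 N.
ΣF_y = 0: H_y = (9.57×10 + 397) − T sin 46.3° = 492.7 − 208.54 = 284.16 N.

|H_y| ≈ 284 N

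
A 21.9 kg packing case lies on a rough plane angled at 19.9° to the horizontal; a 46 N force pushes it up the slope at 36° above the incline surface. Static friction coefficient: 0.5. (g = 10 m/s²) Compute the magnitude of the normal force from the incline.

Axes along / perpendicular to the incline. W sin 19.9° = 74.54 N down-slope; W cos 19.9° = 205.9 N into the surface.
Perpendicular: N = W cos 19.9° − P sin 36° = 205.9 − 27.04 = 178.9 N.
Along incline: P cos 36° + f = W sin 19.9° (friction acts up-slope) → f = 74.54 − 37.21 = 37.33 N.
|f| = 37.33 N ≤ μN = 89.44 N, so the packing case is indeed static.

N ≈ 179 N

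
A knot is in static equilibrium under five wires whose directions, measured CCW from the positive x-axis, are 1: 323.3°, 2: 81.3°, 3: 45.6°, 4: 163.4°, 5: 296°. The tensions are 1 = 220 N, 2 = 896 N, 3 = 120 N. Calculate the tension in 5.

T_5 ≈ 1250 N

Resolve: ΣF_x = 220 cos 323.3° + 896 cos 81.3° + 120 cos 45.6° + T_4 cos 163.4° + T_5 cos 296° = 0.
        ΣF_y = 220 sin 323.3° + 896 sin 81.3° + 120 sin 45.6° + T_4 sin 163.4° + T_5 sin 296° = 0.
The known terms sum to (395.9, 839.9) N, so -0.9583 T_4 + 0.4384 T_5 = -395.9 and 0.2857 T_4 − 0.8988 T_5 = -839.9.
Solving simultaneously: T_4 = 983.6 N, T_5 = 1247 N.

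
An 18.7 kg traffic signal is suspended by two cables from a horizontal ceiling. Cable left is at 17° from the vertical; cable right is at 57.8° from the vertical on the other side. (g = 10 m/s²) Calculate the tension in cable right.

T_right ≈ 56.7 N

Angles from the horizontal: cable left is 90° − 17° = 73°, cable right is 90° − 57.8° = 32.2°.
Weight W = 18.7 × 10 = 187 N acts straight down.
Horizontal: T_left cos 73° = T_right cos 32.2°  →  T_left = 2.894 T_right.
Vertical: T_left sin 73° + T_right sin 32.2° = 187.
Substituting the horizontal relation into the vertical equation gives 3.301 T_right = 187, so T_right = 56.66 N.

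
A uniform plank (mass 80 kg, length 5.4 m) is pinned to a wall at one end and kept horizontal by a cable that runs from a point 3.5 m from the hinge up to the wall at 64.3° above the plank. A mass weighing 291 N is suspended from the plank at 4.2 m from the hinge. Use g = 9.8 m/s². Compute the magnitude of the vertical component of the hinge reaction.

|H_y| ≈ 121 N

Take torques about the hinge: T sin 64.3° · 3.5 = 80×9.8×2.7 + 291×4.2 = 3339 N·m.
So T = 3339 / (0.9011 × 3.5) = 1058.7 N.
ΣF_y = 0: H_y = (80×9.8 + 291) − T sin 64.3° = 1075 − 954 = 121 N.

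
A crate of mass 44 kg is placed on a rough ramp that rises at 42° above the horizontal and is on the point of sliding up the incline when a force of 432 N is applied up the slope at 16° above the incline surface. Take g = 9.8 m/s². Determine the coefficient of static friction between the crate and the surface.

On the verge of sliding up the incline, friction is at its maximum μN and acts down the slope.
Perpendicular to incline: N = W cos 42° − P sin 16° = 320.4 − 119.1 = 201.4 N.
Along incline: P cos 16° − μN = W sin 42° → μ = −(W sin 42° − P cos 16°) / N = 0.6294.

μ ≈ 0.629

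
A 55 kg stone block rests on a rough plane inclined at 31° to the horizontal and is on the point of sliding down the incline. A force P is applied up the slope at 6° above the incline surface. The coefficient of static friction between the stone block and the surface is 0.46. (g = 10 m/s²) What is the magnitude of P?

P ≈ 70.2 N

On the verge of sliding down the incline, friction equals μN and acts up the slope.
Perpendicular: N + P sin 6° = W cos 31° = 471.4 N.
Along incline: P cos 6° + μN = W sin 31° with W sin 31° = 283.3 N.
Solving the pair for P and N: P = 70.17 N, N = 464.1 N (and f = μN = 213.5 N).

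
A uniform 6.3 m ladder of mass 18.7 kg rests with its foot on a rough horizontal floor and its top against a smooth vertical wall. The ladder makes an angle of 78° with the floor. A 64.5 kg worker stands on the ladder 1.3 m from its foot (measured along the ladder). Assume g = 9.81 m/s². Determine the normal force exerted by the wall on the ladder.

N_wall ≈ 47.2 N

Torques about the foot: N_wall · 6.3 sin 78° = 18.7×9.81×3.15 cos 78° + 64.5×9.81×1.3 cos 78° → N_wall = 47.249 N.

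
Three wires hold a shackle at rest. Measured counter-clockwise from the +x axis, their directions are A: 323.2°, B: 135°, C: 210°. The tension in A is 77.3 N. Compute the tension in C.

Resolve: ΣF_x = 77.3 cos 323.2° + T_B cos 135° + T_C cos 210° = 0.
        ΣF_y = 77.3 sin 323.2° + T_B sin 135° + T_C sin 210° = 0.
The known terms sum to (61.9, -46.3) N, so -0.7071 T_B − 0.8660 T_C = -61.9 and 0.7071 T_B − 0.5000 T_C = 46.3.
Solving simultaneously: T_B = 73.56 N, T_C = 11.41 N.

T_C ≈ 11.4 N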